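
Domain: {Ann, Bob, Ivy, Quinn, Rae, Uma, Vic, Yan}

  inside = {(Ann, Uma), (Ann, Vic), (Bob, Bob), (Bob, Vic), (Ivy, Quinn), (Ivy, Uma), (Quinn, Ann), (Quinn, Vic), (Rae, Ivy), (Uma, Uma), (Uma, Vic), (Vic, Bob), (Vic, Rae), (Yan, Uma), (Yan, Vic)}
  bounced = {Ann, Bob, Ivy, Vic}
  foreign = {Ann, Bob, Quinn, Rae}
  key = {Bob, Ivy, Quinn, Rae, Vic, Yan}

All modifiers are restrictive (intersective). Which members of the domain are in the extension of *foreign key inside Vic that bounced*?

⟦inside Vic⟧ = {x : ⟨x, Vic⟩ ∈ ⟦inside⟧} = {Ann, Bob, Quinn, Uma, Yan}
⟦that bounced⟧ = ⟦bounced⟧ = {Ann, Bob, Ivy, Vic}
⟦key⟧ = {Bob, Ivy, Quinn, Rae, Vic, Yan}
… ∩ ⟦inside Vic⟧ = {Bob, Ivy, Quinn, Rae, Vic, Yan} ∩ {Ann, Bob, Quinn, Uma, Yan} = {Bob, Quinn, Yan}
… ∩ ⟦that bounced⟧ = {Bob, Quinn, Yan} ∩ {Ann, Bob, Ivy, Vic} = {Bob}
… ∩ ⟦foreign⟧ = {Bob} ∩ {Ann, Bob, Quinn, Rae} = {Bob}
So ⟦foreign key inside Vic that bounced⟧ = {Bob}.

{Bob}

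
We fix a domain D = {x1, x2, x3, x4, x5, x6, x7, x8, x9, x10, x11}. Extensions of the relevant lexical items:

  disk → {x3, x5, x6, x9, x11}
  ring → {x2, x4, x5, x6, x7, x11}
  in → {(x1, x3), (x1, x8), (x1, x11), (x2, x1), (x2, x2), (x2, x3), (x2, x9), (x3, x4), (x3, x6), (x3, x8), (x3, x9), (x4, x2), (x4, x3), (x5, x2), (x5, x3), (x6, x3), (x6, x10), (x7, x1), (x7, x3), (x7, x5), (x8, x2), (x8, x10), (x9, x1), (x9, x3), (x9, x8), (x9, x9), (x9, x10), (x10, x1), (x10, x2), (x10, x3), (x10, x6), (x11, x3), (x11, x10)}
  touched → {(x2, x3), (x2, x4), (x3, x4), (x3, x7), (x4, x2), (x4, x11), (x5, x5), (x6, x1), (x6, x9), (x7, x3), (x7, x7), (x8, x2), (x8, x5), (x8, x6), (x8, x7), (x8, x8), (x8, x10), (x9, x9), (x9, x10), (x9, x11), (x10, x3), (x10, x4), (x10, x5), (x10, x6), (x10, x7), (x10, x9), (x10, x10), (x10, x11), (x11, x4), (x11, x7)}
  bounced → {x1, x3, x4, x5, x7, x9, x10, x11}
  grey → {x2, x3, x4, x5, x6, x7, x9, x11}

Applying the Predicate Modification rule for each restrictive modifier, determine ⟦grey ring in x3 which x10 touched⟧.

⟦in x3⟧ = {x : ⟨x, x3⟩ ∈ ⟦in⟧} = {x1, x2, x4, x5, x6, x7, x9, x10, x11}
⟦which x10 touched⟧ = {x : ⟨x10, x⟩ ∈ ⟦touched⟧} = {x3, x4, x5, x6, x7, x9, x10, x11}
⟦ring⟧ = {x2, x4, x5, x6, x7, x11}
… ∩ ⟦in x3⟧ = {x2, x4, x5, x6, x7, x11} ∩ {x1, x2, x4, x5, x6, x7, x9, x10, x11} = {x2, x4, x5, x6, x7, x11}
… ∩ ⟦which x10 touched⟧ = {x2, x4, x5, x6, x7, x11} ∩ {x3, x4, x5, x6, x7, x9, x10, x11} = {x4, x5, x6, x7, x11}
… ∩ ⟦grey⟧ = {x4, x5, x6, x7, x11} ∩ {x2, x3, x4, x5, x6, x7, x9, x11} = {x4, x5, x6, x7, x11}
So ⟦grey ring in x3 which x10 touched⟧ = {x4, x5, x6, x7, x11}.

{x4, x5, x6, x7, x11}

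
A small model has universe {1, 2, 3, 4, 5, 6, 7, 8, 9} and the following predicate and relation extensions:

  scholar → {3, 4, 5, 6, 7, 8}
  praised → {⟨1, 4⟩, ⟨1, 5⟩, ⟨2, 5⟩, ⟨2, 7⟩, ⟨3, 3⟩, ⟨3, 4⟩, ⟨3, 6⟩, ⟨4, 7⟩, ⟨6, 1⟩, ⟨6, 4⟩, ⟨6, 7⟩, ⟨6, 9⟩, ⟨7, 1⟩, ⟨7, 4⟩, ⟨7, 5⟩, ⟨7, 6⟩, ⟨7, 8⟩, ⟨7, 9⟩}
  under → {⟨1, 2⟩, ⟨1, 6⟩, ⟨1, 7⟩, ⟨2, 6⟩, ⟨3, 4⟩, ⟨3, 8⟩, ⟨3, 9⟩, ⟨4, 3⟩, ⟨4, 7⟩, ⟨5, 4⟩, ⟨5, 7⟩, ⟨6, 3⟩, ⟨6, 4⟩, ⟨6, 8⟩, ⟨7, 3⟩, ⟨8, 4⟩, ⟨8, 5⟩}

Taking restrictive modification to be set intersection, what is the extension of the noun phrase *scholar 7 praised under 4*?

{5, 6, 8}

⟦7 praised⟧ = {x : ⟨7, x⟩ ∈ ⟦praised⟧} = {1, 4, 5, 6, 8, 9}
⟦under 4⟧ = {x : ⟨x, 4⟩ ∈ ⟦under⟧} = {3, 5, 6, 8}
⟦scholar⟧ = {3, 4, 5, 6, 7, 8}
… ∩ ⟦7 praised⟧ = {3, 4, 5, 6, 7, 8} ∩ {1, 4, 5, 6, 8, 9} = {4, 5, 6, 8}
… ∩ ⟦under 4⟧ = {4, 5, 6, 8} ∩ {3, 5, 6, 8} = {5, 6, 8}
So ⟦scholar 7 praised under 4⟧ = {5, 6, 8}.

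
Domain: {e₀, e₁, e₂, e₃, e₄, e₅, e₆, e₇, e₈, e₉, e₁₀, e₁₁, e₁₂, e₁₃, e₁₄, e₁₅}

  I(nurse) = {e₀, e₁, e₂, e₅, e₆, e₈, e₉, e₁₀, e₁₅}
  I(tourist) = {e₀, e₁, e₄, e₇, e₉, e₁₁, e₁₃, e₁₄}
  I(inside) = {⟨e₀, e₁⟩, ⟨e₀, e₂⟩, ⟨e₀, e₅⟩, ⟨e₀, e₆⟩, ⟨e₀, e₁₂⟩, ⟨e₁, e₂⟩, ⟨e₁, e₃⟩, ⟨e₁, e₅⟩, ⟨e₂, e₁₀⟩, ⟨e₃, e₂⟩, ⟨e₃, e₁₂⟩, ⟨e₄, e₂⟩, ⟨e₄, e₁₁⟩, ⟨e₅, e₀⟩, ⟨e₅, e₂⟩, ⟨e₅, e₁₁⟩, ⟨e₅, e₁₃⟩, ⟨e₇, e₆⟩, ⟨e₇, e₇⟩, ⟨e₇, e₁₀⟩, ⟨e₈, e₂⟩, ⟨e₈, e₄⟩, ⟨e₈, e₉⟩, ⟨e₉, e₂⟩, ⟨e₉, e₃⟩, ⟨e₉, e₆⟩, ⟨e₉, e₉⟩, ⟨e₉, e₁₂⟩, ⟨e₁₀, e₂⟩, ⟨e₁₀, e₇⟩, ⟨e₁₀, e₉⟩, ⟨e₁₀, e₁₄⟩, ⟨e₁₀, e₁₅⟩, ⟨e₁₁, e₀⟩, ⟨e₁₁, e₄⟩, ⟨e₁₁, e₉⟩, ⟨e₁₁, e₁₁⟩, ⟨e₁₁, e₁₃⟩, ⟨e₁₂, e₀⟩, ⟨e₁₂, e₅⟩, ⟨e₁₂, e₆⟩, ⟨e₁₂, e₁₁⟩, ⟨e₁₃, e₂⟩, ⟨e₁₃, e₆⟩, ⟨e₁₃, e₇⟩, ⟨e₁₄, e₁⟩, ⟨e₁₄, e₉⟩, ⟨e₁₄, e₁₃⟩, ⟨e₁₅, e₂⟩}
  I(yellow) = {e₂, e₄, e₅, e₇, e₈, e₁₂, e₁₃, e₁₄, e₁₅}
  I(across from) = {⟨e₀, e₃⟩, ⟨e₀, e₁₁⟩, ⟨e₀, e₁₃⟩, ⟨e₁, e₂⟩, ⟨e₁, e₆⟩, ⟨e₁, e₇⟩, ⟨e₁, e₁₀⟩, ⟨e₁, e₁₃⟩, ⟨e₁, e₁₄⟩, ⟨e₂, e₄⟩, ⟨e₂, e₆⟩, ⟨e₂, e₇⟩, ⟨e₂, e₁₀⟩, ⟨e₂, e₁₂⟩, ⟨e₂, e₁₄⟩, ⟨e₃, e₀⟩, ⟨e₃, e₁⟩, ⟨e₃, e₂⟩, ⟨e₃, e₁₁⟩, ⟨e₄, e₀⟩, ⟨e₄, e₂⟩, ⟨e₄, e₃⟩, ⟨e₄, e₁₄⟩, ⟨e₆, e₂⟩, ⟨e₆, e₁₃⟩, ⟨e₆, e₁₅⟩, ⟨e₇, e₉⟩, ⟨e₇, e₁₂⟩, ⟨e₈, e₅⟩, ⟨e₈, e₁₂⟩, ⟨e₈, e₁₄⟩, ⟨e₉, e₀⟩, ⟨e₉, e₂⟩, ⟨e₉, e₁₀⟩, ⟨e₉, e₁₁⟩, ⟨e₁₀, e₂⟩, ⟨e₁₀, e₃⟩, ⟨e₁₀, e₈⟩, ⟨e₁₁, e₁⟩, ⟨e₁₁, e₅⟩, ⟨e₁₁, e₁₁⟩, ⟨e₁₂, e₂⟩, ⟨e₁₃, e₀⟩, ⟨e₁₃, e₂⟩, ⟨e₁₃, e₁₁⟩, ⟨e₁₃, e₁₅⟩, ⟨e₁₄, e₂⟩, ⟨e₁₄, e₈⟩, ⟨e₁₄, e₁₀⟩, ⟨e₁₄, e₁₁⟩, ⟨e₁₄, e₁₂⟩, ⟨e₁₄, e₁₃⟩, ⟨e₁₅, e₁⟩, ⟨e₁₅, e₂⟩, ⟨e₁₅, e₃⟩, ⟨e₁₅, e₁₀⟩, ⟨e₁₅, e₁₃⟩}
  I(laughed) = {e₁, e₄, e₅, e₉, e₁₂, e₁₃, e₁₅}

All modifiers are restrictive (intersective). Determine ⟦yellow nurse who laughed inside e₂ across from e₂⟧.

⟦who laughed⟧ = ⟦laughed⟧ = {e₁, e₄, e₅, e₉, e₁₂, e₁₃, e₁₅}
⟦inside e₂⟧ = {x : ⟨x, e₂⟩ ∈ ⟦inside⟧} = {e₀, e₁, e₃, e₄, e₅, e₈, e₉, e₁₀, e₁₃, e₁₅}
⟦across from e₂⟧ = {x : ⟨x, e₂⟩ ∈ ⟦across from⟧} = {e₁, e₃, e₄, e₆, e₉, e₁₀, e₁₂, e₁₃, e₁₄, e₁₅}
⟦nurse⟧ = {e₀, e₁, e₂, e₅, e₆, e₈, e₉, e₁₀, e₁₅}
… ∩ ⟦who laughed⟧ = {e₀, e₁, e₂, e₅, e₆, e₈, e₉, e₁₀, e₁₅} ∩ {e₁, e₄, e₅, e₉, e₁₂, e₁₃, e₁₅} = {e₁, e₅, e₉, e₁₅}
… ∩ ⟦inside e₂⟧ = {e₁, e₅, e₉, e₁₅} ∩ {e₀, e₁, e₃, e₄, e₅, e₈, e₉, e₁₀, e₁₃, e₁₅} = {e₁, e₅, e₉, e₁₅}
… ∩ ⟦across from e₂⟧ = {e₁, e₅, e₉, e₁₅} ∩ {e₁, e₃, e₄, e₆, e₉, e₁₀, e₁₂, e₁₃, e₁₄, e₁₅} = {e₁, e₉, e₁₅}
… ∩ ⟦yellow⟧ = {e₁, e₉, e₁₅} ∩ {e₂, e₄, e₅, e₇, e₈, e₁₂, e₁₃, e₁₄, e₁₅} = {e₁₅}
So ⟦yellow nurse who laughed inside e₂ across from e₂⟧ = {e₁₅}.

{e₁₅}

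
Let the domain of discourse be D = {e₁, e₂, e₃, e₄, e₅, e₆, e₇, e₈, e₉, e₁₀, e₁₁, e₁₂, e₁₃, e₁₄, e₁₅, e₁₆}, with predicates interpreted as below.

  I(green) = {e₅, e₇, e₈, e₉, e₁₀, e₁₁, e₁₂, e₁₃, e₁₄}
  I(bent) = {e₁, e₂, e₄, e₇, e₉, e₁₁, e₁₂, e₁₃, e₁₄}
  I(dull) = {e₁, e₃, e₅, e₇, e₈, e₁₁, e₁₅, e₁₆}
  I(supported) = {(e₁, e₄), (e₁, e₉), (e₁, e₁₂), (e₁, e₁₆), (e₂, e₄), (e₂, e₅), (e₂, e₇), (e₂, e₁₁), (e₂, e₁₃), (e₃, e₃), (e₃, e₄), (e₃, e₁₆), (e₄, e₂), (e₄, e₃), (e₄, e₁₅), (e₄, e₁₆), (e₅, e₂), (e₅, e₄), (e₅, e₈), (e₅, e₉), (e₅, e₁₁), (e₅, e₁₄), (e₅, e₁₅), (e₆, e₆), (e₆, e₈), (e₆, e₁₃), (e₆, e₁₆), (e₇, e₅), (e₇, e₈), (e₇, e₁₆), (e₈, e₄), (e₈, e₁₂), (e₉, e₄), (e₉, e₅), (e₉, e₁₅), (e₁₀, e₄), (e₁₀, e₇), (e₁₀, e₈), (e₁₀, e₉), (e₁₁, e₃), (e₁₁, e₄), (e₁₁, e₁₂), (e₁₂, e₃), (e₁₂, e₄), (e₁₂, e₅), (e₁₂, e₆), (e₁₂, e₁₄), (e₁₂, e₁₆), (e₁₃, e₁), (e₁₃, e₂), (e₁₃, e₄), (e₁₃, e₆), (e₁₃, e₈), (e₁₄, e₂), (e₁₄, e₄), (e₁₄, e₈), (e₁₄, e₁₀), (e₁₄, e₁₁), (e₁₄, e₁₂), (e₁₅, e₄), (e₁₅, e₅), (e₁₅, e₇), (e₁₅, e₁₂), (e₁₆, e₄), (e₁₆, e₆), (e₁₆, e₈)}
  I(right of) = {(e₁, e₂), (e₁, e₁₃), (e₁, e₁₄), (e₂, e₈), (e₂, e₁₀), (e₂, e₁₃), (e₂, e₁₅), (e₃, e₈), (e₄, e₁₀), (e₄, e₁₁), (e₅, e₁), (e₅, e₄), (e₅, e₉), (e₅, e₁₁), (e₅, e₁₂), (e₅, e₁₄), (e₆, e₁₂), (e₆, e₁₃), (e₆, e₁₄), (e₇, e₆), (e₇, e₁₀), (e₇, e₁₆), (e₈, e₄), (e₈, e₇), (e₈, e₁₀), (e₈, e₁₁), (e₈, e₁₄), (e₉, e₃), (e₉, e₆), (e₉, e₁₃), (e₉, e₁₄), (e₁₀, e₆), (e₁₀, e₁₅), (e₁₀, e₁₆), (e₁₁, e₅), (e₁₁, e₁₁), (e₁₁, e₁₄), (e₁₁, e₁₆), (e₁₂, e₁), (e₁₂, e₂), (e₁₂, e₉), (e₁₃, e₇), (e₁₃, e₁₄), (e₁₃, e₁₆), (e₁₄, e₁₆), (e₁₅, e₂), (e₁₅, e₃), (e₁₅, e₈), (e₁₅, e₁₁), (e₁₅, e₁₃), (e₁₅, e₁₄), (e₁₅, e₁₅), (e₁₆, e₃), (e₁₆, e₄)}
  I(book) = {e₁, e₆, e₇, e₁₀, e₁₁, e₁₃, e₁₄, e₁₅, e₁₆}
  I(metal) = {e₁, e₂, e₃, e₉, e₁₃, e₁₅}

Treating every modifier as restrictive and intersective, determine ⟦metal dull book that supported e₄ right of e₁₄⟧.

⟦that supported e₄⟧ = {x : ⟨x, e₄⟩ ∈ ⟦supported⟧} = {e₁, e₂, e₃, e₅, e₈, e₉, e₁₀, e₁₁, e₁₂, e₁₃, e₁₄, e₁₅, e₁₆}
⟦right of e₁₄⟧ = {x : ⟨x, e₁₄⟩ ∈ ⟦right of⟧} = {e₁, e₅, e₆, e₈, e₉, e₁₁, e₁₃, e₁₅}
⟦book⟧ = {e₁, e₆, e₇, e₁₀, e₁₁, e₁₃, e₁₄, e₁₅, e₁₆}
… ∩ ⟦that supported e₄⟧ = {e₁, e₆, e₇, e₁₀, e₁₁, e₁₃, e₁₄, e₁₅, e₁₆} ∩ {e₁, e₂, e₃, e₅, e₈, e₉, e₁₀, e₁₁, e₁₂, e₁₃, e₁₄, e₁₅, e₁₆} = {e₁, e₁₀, e₁₁, e₁₃, e₁₄, e₁₅, e₁₆}
… ∩ ⟦right of e₁₄⟧ = {e₁, e₁₀, e₁₁, e₁₃, e₁₄, e₁₅, e₁₆} ∩ {e₁, e₅, e₆, e₈, e₉, e₁₁, e₁₃, e₁₅} = {e₁, e₁₁, e₁₃, e₁₅}
… ∩ ⟦metal⟧ = {e₁, e₁₁, e₁₃, e₁₅} ∩ {e₁, e₂, e₃, e₉, e₁₃, e₁₅} = {e₁, e₁₃, e₁₅}
… ∩ ⟦dull⟧ = {e₁, e₁₃, e₁₅} ∩ {e₁, e₃, e₅, e₇, e₈, e₁₁, e₁₅, e₁₆} = {e₁, e₁₅}
So ⟦metal dull book that supported e₄ right of e₁₄⟧ = {e₁, e₁₅}.

{e₁, e₁₅}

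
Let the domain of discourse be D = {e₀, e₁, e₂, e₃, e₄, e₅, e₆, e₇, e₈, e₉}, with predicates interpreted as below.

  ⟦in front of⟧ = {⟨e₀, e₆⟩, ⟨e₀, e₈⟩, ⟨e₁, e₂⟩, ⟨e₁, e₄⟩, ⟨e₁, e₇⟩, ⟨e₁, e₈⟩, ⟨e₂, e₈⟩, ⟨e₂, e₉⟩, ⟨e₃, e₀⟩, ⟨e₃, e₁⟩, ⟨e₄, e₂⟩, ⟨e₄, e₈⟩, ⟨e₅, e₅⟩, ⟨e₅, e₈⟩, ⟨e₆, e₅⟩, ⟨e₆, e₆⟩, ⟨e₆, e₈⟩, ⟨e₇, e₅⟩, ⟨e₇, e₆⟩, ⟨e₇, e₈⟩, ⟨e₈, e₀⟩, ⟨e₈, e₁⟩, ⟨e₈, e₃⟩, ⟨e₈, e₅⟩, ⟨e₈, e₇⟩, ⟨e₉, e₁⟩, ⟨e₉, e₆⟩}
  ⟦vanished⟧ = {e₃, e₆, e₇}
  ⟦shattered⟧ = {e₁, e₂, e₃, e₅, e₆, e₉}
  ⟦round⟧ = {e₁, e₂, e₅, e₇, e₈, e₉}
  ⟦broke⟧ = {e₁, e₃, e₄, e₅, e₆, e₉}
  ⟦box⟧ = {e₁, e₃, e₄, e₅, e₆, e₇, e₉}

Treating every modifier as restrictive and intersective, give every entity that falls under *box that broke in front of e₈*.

{e₁, e₄, e₅, e₆}

⟦that broke⟧ = ⟦broke⟧ = {e₁, e₃, e₄, e₅, e₆, e₉}
⟦in front of e₈⟧ = {x : ⟨x, e₈⟩ ∈ ⟦in front of⟧} = {e₀, e₁, e₂, e₄, e₅, e₆, e₇}
⟦box⟧ = {e₁, e₃, e₄, e₅, e₆, e₇, e₉}
… ∩ ⟦that broke⟧ = {e₁, e₃, e₄, e₅, e₆, e₇, e₉} ∩ {e₁, e₃, e₄, e₅, e₆, e₉} = {e₁, e₃, e₄, e₅, e₆, e₉}
… ∩ ⟦in front of e₈⟧ = {e₁, e₃, e₄, e₅, e₆, e₉} ∩ {e₀, e₁, e₂, e₄, e₅, e₆, e₇} = {e₁, e₄, e₅, e₆}
So ⟦box that broke in front of e₈⟧ = {e₁, e₄, e₅, e₆}.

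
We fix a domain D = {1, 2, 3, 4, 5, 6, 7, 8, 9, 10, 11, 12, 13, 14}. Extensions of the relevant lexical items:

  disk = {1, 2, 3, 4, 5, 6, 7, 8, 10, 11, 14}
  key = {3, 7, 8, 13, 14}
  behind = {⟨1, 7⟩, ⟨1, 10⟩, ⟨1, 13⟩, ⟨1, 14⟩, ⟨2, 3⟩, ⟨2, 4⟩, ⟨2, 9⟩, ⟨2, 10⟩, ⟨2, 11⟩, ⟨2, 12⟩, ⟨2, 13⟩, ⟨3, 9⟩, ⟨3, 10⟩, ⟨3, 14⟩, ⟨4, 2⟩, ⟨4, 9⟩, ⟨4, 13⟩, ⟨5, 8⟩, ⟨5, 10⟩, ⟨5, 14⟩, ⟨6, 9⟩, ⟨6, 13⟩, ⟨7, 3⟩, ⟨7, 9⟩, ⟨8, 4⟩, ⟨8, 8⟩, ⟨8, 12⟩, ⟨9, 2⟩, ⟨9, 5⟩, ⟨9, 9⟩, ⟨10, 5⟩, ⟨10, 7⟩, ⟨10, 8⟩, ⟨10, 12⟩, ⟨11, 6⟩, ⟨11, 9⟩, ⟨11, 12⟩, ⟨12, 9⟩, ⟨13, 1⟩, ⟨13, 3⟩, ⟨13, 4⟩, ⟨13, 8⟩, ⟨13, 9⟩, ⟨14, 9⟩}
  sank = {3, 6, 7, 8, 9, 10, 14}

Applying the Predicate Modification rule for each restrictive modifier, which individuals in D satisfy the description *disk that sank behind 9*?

{3, 6, 7, 14}

⟦that sank⟧ = ⟦sank⟧ = {3, 6, 7, 8, 9, 10, 14}
⟦behind 9⟧ = {x : ⟨x, 9⟩ ∈ ⟦behind⟧} = {2, 3, 4, 6, 7, 9, 11, 12, 13, 14}
⟦disk⟧ = {1, 2, 3, 4, 5, 6, 7, 8, 10, 11, 14}
… ∩ ⟦that sank⟧ = {1, 2, 3, 4, 5, 6, 7, 8, 10, 11, 14} ∩ {3, 6, 7, 8, 9, 10, 14} = {3, 6, 7, 8, 10, 14}
… ∩ ⟦behind 9⟧ = {3, 6, 7, 8, 10, 14} ∩ {2, 3, 4, 6, 7, 9, 11, 12, 13, 14} = {3, 6, 7, 14}
So ⟦disk that sank behind 9⟧ = {3, 6, 7, 14}.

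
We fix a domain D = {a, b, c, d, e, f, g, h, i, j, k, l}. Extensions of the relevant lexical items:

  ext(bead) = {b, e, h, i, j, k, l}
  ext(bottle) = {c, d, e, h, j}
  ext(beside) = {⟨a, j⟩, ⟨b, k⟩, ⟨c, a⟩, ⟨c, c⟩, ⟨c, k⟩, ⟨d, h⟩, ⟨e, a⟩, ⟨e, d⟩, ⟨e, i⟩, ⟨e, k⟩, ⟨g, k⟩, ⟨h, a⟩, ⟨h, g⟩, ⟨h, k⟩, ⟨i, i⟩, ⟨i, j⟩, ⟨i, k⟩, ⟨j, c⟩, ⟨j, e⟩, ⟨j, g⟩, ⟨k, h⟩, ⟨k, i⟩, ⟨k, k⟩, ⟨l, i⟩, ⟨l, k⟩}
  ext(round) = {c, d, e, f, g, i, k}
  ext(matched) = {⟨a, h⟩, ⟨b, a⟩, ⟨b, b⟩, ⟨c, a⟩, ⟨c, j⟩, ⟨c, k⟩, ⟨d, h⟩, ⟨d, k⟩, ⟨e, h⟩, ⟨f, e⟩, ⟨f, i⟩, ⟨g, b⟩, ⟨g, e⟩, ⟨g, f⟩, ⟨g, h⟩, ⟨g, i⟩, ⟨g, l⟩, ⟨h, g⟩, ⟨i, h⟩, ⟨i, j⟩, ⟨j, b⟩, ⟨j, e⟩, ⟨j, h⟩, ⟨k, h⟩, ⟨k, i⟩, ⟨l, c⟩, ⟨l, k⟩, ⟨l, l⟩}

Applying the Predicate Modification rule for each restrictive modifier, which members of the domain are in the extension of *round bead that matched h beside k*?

{e, i, k}

⟦that matched h⟧ = {x : ⟨x, h⟩ ∈ ⟦matched⟧} = {a, d, e, g, i, j, k}
⟦beside k⟧ = {x : ⟨x, k⟩ ∈ ⟦beside⟧} = {b, c, e, g, h, i, k, l}
⟦bead⟧ = {b, e, h, i, j, k, l}
… ∩ ⟦that matched h⟧ = {b, e, h, i, j, k, l} ∩ {a, d, e, g, i, j, k} = {e, i, j, k}
… ∩ ⟦beside k⟧ = {e, i, j, k} ∩ {b, c, e, g, h, i, k, l} = {e, i, k}
… ∩ ⟦round⟧ = {e, i, k} ∩ {c, d, e, f, g, i, k} = {e, i, k}
So ⟦round bead that matched h beside k⟧ = {e, i, k}.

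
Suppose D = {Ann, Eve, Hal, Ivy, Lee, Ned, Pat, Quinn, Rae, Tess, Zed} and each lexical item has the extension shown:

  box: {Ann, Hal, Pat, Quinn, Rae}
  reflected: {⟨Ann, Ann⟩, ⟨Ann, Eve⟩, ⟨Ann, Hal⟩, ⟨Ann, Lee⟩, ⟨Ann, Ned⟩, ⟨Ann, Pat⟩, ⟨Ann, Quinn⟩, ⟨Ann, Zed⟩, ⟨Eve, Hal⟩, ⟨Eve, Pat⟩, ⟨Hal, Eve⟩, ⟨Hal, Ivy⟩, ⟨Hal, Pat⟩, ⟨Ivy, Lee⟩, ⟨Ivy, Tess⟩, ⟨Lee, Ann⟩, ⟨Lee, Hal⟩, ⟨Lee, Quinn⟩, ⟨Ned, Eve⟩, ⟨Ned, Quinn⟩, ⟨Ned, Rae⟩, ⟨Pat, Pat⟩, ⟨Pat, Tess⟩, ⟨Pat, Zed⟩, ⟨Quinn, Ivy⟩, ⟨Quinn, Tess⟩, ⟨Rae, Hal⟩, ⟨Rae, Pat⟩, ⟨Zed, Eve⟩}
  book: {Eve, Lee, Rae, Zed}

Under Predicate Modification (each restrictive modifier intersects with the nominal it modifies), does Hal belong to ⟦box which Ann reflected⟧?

yes

⟦which Ann reflected⟧ = {x : ⟨Ann, x⟩ ∈ ⟦reflected⟧} = {Ann, Eve, Hal, Lee, Ned, Pat, Quinn, Zed}
⟦box⟧ = {Ann, Hal, Pat, Quinn, Rae}
… ∩ ⟦which Ann reflected⟧ = {Ann, Hal, Pat, Quinn, Rae} ∩ {Ann, Eve, Hal, Lee, Ned, Pat, Quinn, Zed} = {Ann, Hal, Pat, Quinn}
⟦box which Ann reflected⟧ = {Ann, Hal, Pat, Quinn}; Hal ∈ this set.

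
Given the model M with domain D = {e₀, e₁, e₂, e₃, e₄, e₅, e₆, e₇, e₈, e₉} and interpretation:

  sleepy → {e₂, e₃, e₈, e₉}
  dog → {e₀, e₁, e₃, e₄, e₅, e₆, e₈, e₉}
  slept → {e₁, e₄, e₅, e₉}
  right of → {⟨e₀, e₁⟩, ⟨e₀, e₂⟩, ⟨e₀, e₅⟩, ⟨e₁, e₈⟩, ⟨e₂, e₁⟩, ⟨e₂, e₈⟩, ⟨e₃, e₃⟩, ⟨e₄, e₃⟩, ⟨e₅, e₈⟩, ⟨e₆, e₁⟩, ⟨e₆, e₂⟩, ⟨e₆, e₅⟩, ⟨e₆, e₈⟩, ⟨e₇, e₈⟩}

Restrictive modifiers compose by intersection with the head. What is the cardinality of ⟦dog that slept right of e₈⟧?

2

⟦that slept⟧ = ⟦slept⟧ = {e₁, e₄, e₅, e₉}
⟦right of e₈⟧ = {x : ⟨x, e₈⟩ ∈ ⟦right of⟧} = {e₁, e₂, e₅, e₆, e₇}
⟦dog⟧ = {e₀, e₁, e₃, e₄, e₅, e₆, e₈, e₉}
… ∩ ⟦that slept⟧ = {e₀, e₁, e₃, e₄, e₅, e₆, e₈, e₉} ∩ {e₁, e₄, e₅, e₉} = {e₁, e₄, e₅, e₉}
… ∩ ⟦right of e₈⟧ = {e₁, e₄, e₅, e₉} ∩ {e₁, e₂, e₅, e₆, e₇} = {e₁, e₅}
⟦dog that slept right of e₈⟧ = {e₁, e₅}, so the cardinality is 2.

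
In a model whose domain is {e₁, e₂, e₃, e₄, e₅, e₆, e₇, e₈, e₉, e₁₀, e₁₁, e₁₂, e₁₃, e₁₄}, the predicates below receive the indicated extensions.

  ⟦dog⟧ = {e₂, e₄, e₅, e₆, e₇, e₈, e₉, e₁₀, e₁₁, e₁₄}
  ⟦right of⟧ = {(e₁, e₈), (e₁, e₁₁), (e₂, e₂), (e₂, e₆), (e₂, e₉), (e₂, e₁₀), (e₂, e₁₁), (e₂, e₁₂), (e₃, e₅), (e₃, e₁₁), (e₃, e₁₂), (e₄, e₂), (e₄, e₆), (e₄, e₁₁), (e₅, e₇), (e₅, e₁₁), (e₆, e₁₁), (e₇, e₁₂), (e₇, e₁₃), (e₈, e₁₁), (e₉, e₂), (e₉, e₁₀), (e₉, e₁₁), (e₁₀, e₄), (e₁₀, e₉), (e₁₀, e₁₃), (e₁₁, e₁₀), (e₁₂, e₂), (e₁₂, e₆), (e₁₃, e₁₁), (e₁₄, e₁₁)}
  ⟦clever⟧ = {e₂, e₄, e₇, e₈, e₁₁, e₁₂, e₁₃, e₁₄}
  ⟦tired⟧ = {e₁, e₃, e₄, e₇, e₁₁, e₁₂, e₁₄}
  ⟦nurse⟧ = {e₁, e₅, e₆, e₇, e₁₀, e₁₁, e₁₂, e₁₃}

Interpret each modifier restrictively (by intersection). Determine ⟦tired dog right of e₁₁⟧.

⟦right of e₁₁⟧ = {x : ⟨x, e₁₁⟩ ∈ ⟦right of⟧} = {e₁, e₂, e₃, e₄, e₅, e₆, e₈, e₉, e₁₃, e₁₄}
⟦dog⟧ = {e₂, e₄, e₅, e₆, e₇, e₈, e₉, e₁₀, e₁₁, e₁₄}
… ∩ ⟦right of e₁₁⟧ = {e₂, e₄, e₅, e₆, e₇, e₈, e₉, e₁₀, e₁₁, e₁₄} ∩ {e₁, e₂, e₃, e₄, e₅, e₆, e₈, e₉, e₁₃, e₁₄} = {e₂, e₄, e₅, e₆, e₈, e₉, e₁₄}
… ∩ ⟦tired⟧ = {e₂, e₄, e₅, e₆, e₈, e₉, e₁₄} ∩ {e₁, e₃, e₄, e₇, e₁₁, e₁₂, e₁₄} = {e₄, e₁₄}
So ⟦tired dog right of e₁₁⟧ = {e₄, e₁₄}.

{e₄, e₁₄}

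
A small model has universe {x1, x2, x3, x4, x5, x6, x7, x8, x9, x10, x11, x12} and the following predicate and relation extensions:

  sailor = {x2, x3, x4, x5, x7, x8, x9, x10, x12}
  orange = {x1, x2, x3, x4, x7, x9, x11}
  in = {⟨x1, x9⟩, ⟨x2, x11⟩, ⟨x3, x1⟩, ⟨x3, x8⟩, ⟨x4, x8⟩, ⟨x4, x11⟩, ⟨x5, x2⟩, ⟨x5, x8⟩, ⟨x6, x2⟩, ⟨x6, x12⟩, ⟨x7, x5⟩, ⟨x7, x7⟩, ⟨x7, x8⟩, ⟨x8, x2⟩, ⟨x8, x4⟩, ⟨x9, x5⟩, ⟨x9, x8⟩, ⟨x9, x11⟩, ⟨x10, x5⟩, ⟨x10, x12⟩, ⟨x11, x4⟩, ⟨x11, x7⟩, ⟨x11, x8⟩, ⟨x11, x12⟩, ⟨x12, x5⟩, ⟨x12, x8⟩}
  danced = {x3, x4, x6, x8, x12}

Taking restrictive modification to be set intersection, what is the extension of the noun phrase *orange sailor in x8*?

{x3, x4, x7, x9}

⟦in x8⟧ = {x : ⟨x, x8⟩ ∈ ⟦in⟧} = {x3, x4, x5, x7, x9, x11, x12}
⟦sailor⟧ = {x2, x3, x4, x5, x7, x8, x9, x10, x12}
… ∩ ⟦in x8⟧ = {x2, x3, x4, x5, x7, x8, x9, x10, x12} ∩ {x3, x4, x5, x7, x9, x11, x12} = {x3, x4, x5, x7, x9, x12}
… ∩ ⟦orange⟧ = {x3, x4, x5, x7, x9, x12} ∩ {x1, x2, x3, x4, x7, x9, x11} = {x3, x4, x7, x9}
So ⟦orange sailor in x8⟧ = {x3, x4, x7, x9}.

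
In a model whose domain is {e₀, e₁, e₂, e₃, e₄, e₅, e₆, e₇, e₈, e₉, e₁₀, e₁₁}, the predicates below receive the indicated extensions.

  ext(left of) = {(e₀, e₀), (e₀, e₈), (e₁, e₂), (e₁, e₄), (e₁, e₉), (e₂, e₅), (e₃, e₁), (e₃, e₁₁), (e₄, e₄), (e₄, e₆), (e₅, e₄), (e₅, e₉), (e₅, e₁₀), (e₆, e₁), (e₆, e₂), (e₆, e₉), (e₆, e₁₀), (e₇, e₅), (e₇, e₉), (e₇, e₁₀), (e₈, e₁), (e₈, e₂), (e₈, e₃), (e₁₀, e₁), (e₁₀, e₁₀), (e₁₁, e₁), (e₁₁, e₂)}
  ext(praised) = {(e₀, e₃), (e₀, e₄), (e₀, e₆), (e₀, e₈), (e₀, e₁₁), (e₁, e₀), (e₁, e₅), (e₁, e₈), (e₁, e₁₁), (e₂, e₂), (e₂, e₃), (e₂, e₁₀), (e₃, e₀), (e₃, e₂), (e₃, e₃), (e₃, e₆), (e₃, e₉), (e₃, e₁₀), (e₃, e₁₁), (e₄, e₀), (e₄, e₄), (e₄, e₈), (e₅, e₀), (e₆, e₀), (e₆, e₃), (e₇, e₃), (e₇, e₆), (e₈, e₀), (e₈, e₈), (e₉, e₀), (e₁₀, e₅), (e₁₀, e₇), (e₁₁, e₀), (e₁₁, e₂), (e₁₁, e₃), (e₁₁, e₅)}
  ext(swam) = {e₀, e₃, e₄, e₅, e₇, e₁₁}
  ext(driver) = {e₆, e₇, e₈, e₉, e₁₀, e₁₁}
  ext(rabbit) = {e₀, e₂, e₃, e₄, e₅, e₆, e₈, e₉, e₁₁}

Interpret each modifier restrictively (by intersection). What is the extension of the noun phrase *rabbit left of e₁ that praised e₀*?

{e₃, e₆, e₈, e₁₁}

⟦left of e₁⟧ = {x : ⟨x, e₁⟩ ∈ ⟦left of⟧} = {e₃, e₆, e₈, e₁₀, e₁₁}
⟦that praised e₀⟧ = {x : ⟨x, e₀⟩ ∈ ⟦praised⟧} = {e₁, e₃, e₄, e₅, e₆, e₈, e₉, e₁₁}
⟦rabbit⟧ = {e₀, e₂, e₃, e₄, e₅, e₆, e₈, e₉, e₁₁}
… ∩ ⟦left of e₁⟧ = {e₀, e₂, e₃, e₄, e₅, e₆, e₈, e₉, e₁₁} ∩ {e₃, e₆, e₈, e₁₀, e₁₁} = {e₃, e₆, e₈, e₁₁}
… ∩ ⟦that praised e₀⟧ = {e₃, e₆, e₈, e₁₁} ∩ {e₁, e₃, e₄, e₅, e₆, e₈, e₉, e₁₁} = {e₃, e₆, e₈, e₁₁}
So ⟦rabbit left of e₁ that praised e₀⟧ = {e₃, e₆, e₈, e₁₁}.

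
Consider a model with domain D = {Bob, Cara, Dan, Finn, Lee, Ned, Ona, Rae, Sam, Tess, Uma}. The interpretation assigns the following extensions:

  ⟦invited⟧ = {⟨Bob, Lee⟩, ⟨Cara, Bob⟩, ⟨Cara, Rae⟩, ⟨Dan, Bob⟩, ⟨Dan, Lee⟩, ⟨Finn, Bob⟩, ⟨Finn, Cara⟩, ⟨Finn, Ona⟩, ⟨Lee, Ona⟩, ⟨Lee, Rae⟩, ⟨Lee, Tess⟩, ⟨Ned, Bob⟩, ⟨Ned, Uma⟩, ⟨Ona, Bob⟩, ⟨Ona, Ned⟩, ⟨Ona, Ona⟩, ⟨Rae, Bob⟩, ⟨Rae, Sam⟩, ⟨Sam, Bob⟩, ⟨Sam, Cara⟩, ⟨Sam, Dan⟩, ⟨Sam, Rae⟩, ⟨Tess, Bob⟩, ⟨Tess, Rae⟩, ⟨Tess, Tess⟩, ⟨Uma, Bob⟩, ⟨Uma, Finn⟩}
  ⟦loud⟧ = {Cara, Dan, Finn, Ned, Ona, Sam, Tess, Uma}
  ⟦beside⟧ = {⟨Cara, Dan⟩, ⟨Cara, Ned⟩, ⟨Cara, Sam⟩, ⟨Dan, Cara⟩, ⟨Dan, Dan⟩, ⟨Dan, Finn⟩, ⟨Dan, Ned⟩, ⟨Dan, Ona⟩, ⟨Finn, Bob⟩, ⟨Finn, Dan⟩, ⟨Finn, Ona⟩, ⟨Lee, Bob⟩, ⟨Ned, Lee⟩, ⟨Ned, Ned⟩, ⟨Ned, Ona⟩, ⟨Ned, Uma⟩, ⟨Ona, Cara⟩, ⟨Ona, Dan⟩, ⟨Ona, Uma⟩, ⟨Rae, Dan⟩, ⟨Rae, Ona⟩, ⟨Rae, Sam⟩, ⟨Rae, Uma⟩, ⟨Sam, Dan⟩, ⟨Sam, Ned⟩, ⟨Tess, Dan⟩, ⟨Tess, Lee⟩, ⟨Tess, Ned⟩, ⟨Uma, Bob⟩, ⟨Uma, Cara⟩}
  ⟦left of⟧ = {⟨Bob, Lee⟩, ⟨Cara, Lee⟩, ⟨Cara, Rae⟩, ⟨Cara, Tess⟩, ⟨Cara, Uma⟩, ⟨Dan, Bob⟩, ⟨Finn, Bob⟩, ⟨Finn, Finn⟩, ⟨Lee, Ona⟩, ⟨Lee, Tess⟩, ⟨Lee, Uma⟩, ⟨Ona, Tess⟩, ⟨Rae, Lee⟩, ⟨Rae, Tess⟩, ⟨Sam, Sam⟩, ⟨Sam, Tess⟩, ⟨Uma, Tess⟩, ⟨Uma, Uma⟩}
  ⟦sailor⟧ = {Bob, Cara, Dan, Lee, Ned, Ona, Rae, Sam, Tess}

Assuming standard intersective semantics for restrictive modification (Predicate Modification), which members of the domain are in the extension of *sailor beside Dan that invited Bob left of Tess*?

{Cara, Ona, Rae, Sam}

⟦beside Dan⟧ = {x : ⟨x, Dan⟩ ∈ ⟦beside⟧} = {Cara, Dan, Finn, Ona, Rae, Sam, Tess}
⟦that invited Bob⟧ = {x : ⟨x, Bob⟩ ∈ ⟦invited⟧} = {Cara, Dan, Finn, Ned, Ona, Rae, Sam, Tess, Uma}
⟦left of Tess⟧ = {x : ⟨x, Tess⟩ ∈ ⟦left of⟧} = {Cara, Lee, Ona, Rae, Sam, Uma}
⟦sailor⟧ = {Bob, Cara, Dan, Lee, Ned, Ona, Rae, Sam, Tess}
… ∩ ⟦beside Dan⟧ = {Bob, Cara, Dan, Lee, Ned, Ona, Rae, Sam, Tess} ∩ {Cara, Dan, Finn, Ona, Rae, Sam, Tess} = {Cara, Dan, Ona, Rae, Sam, Tess}
… ∩ ⟦that invited Bob⟧ = {Cara, Dan, Ona, Rae, Sam, Tess} ∩ {Cara, Dan, Finn, Ned, Ona, Rae, Sam, Tess, Uma} = {Cara, Dan, Ona, Rae, Sam, Tess}
… ∩ ⟦left of Tess⟧ = {Cara, Dan, Ona, Rae, Sam, Tess} ∩ {Cara, Lee, Ona, Rae, Sam, Uma} = {Cara, Ona, Rae, Sam}
So ⟦sailor beside Dan that invited Bob left of Tess⟧ = {Cara, Ona, Rae, Sam}.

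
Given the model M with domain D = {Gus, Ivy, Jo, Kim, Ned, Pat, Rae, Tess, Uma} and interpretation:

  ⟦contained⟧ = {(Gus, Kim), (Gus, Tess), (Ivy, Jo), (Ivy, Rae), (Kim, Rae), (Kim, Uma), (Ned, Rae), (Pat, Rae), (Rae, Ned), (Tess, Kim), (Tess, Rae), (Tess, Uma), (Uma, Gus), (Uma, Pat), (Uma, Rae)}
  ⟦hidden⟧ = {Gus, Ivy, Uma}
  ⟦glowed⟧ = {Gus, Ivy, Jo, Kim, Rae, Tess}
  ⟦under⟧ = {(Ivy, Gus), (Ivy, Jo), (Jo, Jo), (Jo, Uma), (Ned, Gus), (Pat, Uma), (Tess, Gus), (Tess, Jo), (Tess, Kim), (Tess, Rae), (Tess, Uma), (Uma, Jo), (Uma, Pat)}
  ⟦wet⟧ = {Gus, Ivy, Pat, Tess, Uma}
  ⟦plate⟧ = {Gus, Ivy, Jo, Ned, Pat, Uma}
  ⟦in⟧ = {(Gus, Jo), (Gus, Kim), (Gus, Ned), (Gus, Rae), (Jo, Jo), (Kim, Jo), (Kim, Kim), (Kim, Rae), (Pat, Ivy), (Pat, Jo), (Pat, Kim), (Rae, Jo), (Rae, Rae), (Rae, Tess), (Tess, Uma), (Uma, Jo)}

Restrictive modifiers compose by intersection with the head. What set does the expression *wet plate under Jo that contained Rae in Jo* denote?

{Uma}

⟦under Jo⟧ = {x : ⟨x, Jo⟩ ∈ ⟦under⟧} = {Ivy, Jo, Tess, Uma}
⟦that contained Rae⟧ = {x : ⟨x, Rae⟩ ∈ ⟦contained⟧} = {Ivy, Kim, Ned, Pat, Tess, Uma}
⟦in Jo⟧ = {x : ⟨x, Jo⟩ ∈ ⟦in⟧} = {Gus, Jo, Kim, Pat, Rae, Uma}
⟦plate⟧ = {Gus, Ivy, Jo, Ned, Pat, Uma}
… ∩ ⟦under Jo⟧ = {Gus, Ivy, Jo, Ned, Pat, Uma} ∩ {Ivy, Jo, Tess, Uma} = {Ivy, Jo, Uma}
… ∩ ⟦that contained Rae⟧ = {Ivy, Jo, Uma} ∩ {Ivy, Kim, Ned, Pat, Tess, Uma} = {Ivy, Uma}
… ∩ ⟦in Jo⟧ = {Ivy, Uma} ∩ {Gus, Jo, Kim, Pat, Rae, Uma} = {Uma}
… ∩ ⟦wet⟧ = {Uma} ∩ {Gus, Ivy, Pat, Tess, Uma} = {Uma}
So ⟦wet plate under Jo that contained Rae in Jo⟧ = {Uma}.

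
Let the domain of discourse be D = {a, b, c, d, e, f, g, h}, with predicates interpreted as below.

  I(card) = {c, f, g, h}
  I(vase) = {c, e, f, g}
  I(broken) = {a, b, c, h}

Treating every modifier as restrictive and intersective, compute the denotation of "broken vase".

⟦vase⟧ = {c, e, f, g}
… ∩ ⟦broken⟧ = {c, e, f, g} ∩ {a, b, c, h} = {c}
So ⟦broken vase⟧ = {c}.

{c}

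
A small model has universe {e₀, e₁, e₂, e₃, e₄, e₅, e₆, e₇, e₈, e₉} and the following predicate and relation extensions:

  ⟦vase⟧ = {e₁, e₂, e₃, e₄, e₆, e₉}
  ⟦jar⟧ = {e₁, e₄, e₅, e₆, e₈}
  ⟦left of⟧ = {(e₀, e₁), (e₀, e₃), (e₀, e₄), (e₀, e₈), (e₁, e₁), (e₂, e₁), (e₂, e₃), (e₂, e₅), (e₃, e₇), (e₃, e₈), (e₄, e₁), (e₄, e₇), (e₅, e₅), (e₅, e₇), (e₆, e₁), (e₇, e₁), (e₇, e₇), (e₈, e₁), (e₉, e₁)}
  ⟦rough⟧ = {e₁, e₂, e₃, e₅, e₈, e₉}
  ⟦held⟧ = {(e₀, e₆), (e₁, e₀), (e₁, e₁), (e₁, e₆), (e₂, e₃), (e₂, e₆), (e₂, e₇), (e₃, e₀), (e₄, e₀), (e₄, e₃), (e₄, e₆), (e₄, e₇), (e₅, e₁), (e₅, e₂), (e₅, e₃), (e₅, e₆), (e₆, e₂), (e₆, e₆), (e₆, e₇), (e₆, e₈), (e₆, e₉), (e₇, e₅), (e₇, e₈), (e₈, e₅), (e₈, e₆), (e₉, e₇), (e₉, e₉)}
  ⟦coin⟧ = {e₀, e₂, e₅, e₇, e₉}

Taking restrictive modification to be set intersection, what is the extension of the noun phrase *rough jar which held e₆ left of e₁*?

⟦which held e₆⟧ = {x : ⟨x, e₆⟩ ∈ ⟦held⟧} = {e₀, e₁, e₂, e₄, e₅, e₆, e₈}
⟦left of e₁⟧ = {x : ⟨x, e₁⟩ ∈ ⟦left of⟧} = {e₀, e₁, e₂, e₄, e₆, e₇, e₈, e₉}
⟦jar⟧ = {e₁, e₄, e₅, e₆, e₈}
… ∩ ⟦which held e₆⟧ = {e₁, e₄, e₅, e₆, e₈} ∩ {e₀, e₁, e₂, e₄, e₅, e₆, e₈} = {e₁, e₄, e₅, e₆, e₈}
… ∩ ⟦left of e₁⟧ = {e₁, e₄, e₅, e₆, e₈} ∩ {e₀, e₁, e₂, e₄, e₆, e₇, e₈, e₉} = {e₁, e₄, e₆, e₈}
… ∩ ⟦rough⟧ = {e₁, e₄, e₆, e₈} ∩ {e₁, e₂, e₃, e₅, e₈, e₉} = {e₁, e₈}
So ⟦rough jar which held e₆ left of e₁⟧ = {e₁, e₈}.

{e₁, e₈}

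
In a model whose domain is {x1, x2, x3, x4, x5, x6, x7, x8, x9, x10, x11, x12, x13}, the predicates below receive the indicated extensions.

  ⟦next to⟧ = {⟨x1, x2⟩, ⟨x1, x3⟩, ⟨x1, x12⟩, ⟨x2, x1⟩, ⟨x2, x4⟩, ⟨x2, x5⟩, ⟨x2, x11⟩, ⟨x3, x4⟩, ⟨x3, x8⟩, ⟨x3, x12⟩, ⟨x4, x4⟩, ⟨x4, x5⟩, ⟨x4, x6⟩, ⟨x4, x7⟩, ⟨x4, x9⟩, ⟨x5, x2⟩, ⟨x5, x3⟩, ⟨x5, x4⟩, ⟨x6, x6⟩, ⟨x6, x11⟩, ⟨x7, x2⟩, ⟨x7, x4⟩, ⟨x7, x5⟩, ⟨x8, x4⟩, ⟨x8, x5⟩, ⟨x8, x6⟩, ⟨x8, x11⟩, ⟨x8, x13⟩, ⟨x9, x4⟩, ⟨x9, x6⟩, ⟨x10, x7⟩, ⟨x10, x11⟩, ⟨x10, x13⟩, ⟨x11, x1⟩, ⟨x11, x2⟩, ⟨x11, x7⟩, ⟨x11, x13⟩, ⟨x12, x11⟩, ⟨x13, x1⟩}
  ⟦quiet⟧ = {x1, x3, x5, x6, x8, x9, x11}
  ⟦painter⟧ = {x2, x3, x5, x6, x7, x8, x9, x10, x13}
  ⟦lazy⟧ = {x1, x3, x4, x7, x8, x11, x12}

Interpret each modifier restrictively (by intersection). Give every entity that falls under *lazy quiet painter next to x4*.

⟦next to x4⟧ = {x : ⟨x, x4⟩ ∈ ⟦next to⟧} = {x2, x3, x4, x5, x7, x8, x9}
⟦painter⟧ = {x2, x3, x5, x6, x7, x8, x9, x10, x13}
… ∩ ⟦next to x4⟧ = {x2, x3, x5, x6, x7, x8, x9, x10, x13} ∩ {x2, x3, x4, x5, x7, x8, x9} = {x2, x3, x5, x7, x8, x9}
… ∩ ⟦lazy⟧ = {x2, x3, x5, x7, x8, x9} ∩ {x1, x3, x4, x7, x8, x11, x12} = {x3, x7, x8}
… ∩ ⟦quiet⟧ = {x3, x7, x8} ∩ {x1, x3, x5, x6, x8, x9, x11} = {x3, x8}
So ⟦lazy quiet painter next to x4⟧ = {x3, x8}.

{x3, x8}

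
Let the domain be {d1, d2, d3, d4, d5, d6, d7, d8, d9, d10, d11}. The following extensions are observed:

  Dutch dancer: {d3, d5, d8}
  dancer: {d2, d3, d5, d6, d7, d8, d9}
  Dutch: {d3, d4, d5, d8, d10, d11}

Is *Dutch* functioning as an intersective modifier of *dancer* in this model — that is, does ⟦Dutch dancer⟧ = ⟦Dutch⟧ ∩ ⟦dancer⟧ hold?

yes

⟦Dutch⟧ ∩ ⟦dancer⟧ = {d3, d4, d5, d8, d10, d11} ∩ {d2, d3, d5, d6, d7, d8, d9} = {d3, d5, d8}
Observed ⟦Dutch dancer⟧ = {d3, d5, d8}.
These coincide, so the modifier is intersective here.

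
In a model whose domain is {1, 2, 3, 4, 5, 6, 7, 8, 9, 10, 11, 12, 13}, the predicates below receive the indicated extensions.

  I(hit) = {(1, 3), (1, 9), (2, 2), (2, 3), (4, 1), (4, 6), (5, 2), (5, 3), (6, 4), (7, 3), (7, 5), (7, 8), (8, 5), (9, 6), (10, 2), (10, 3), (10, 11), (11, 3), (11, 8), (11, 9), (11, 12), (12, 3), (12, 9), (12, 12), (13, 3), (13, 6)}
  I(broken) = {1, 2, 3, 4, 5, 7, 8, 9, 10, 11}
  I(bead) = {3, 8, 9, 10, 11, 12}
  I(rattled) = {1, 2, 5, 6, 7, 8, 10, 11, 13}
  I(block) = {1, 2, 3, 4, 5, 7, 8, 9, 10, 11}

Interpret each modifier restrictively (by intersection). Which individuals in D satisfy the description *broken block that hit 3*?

⟦that hit 3⟧ = {x : ⟨x, 3⟩ ∈ ⟦hit⟧} = {1, 2, 5, 7, 10, 11, 12, 13}
⟦block⟧ = {1, 2, 3, 4, 5, 7, 8, 9, 10, 11}
… ∩ ⟦that hit 3⟧ = {1, 2, 3, 4, 5, 7, 8, 9, 10, 11} ∩ {1, 2, 5, 7, 10, 11, 12, 13} = {1, 2, 5, 7, 10, 11}
… ∩ ⟦broken⟧ = {1, 2, 5, 7, 10, 11} ∩ {1, 2, 3, 4, 5, 7, 8, 9, 10, 11} = {1, 2, 5, 7, 10, 11}
So ⟦broken block that hit 3⟧ = {1, 2, 5, 7, 10, 11}.

{1, 2, 5, 7, 10, 11}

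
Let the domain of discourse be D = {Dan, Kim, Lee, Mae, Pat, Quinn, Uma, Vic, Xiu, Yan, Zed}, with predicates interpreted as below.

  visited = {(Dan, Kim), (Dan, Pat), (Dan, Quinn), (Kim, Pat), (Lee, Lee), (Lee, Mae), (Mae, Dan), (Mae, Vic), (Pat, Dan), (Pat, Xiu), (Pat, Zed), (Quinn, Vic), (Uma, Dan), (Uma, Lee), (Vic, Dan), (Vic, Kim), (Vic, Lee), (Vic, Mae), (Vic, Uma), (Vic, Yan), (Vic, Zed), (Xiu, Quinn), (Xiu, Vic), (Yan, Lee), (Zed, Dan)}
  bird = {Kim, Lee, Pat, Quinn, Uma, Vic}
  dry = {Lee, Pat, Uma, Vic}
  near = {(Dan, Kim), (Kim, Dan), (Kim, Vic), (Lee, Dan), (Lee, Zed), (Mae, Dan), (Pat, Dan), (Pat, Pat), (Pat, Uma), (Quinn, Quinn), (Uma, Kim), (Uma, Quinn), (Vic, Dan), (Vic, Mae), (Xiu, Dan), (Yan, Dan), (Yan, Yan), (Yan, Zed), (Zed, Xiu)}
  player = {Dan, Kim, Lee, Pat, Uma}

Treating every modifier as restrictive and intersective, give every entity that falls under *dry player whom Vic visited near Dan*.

{Lee}

⟦whom Vic visited⟧ = {x : ⟨Vic, x⟩ ∈ ⟦visited⟧} = {Dan, Kim, Lee, Mae, Uma, Yan, Zed}
⟦near Dan⟧ = {x : ⟨x, Dan⟩ ∈ ⟦near⟧} = {Kim, Lee, Mae, Pat, Vic, Xiu, Yan}
⟦player⟧ = {Dan, Kim, Lee, Pat, Uma}
… ∩ ⟦whom Vic visited⟧ = {Dan, Kim, Lee, Pat, Uma} ∩ {Dan, Kim, Lee, Mae, Uma, Yan, Zed} = {Dan, Kim, Lee, Uma}
… ∩ ⟦near Dan⟧ = {Dan, Kim, Lee, Uma} ∩ {Kim, Lee, Mae, Pat, Vic, Xiu, Yan} = {Kim, Lee}
… ∩ ⟦dry⟧ = {Kim, Lee} ∩ {Lee, Pat, Uma, Vic} = {Lee}
So ⟦dry player whom Vic visited near Dan⟧ = {Lee}.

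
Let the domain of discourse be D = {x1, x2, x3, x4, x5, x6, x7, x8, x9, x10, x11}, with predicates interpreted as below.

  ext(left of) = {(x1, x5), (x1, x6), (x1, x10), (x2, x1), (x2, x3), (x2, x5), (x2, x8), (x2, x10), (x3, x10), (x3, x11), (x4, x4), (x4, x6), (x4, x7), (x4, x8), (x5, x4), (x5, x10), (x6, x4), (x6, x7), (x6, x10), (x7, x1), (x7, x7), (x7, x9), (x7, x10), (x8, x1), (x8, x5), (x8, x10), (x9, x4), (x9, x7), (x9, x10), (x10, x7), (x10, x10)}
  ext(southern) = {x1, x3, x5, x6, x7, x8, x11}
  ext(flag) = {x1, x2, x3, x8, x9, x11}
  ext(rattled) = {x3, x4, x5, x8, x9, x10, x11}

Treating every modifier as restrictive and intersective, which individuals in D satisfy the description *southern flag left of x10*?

⟦left of x10⟧ = {x : ⟨x, x10⟩ ∈ ⟦left of⟧} = {x1, x2, x3, x5, x6, x7, x8, x9, x10}
⟦flag⟧ = {x1, x2, x3, x8, x9, x11}
… ∩ ⟦left of x10⟧ = {x1, x2, x3, x8, x9, x11} ∩ {x1, x2, x3, x5, x6, x7, x8, x9, x10} = {x1, x2, x3, x8, x9}
… ∩ ⟦southern⟧ = {x1, x2, x3, x8, x9} ∩ {x1, x3, x5, x6, x7, x8, x11} = {x1, x3, x8}
So ⟦southern flag left of x10⟧ = {x1, x3, x8}.

{x1, x3, x8}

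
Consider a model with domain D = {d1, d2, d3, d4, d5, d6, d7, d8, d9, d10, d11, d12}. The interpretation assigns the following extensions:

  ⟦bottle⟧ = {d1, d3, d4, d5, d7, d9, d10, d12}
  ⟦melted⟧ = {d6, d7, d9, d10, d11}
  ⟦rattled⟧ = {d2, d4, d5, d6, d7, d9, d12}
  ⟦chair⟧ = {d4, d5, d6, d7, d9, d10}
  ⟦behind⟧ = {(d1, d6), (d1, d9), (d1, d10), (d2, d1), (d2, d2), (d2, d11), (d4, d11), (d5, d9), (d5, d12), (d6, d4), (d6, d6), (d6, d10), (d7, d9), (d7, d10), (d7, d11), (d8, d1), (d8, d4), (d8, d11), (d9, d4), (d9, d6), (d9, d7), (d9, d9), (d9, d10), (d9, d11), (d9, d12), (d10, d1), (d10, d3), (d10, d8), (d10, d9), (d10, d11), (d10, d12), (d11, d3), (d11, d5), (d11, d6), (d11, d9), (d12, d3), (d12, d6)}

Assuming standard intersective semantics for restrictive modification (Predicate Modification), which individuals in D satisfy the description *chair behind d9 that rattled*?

{d5, d7, d9}

⟦behind d9⟧ = {x : ⟨x, d9⟩ ∈ ⟦behind⟧} = {d1, d5, d7, d9, d10, d11}
⟦that rattled⟧ = ⟦rattled⟧ = {d2, d4, d5, d6, d7, d9, d12}
⟦chair⟧ = {d4, d5, d6, d7, d9, d10}
… ∩ ⟦behind d9⟧ = {d4, d5, d6, d7, d9, d10} ∩ {d1, d5, d7, d9, d10, d11} = {d5, d7, d9, d10}
… ∩ ⟦that rattled⟧ = {d5, d7, d9, d10} ∩ {d2, d4, d5, d6, d7, d9, d12} = {d5, d7, d9}
So ⟦chair behind d9 that rattled⟧ = {d5, d7, d9}.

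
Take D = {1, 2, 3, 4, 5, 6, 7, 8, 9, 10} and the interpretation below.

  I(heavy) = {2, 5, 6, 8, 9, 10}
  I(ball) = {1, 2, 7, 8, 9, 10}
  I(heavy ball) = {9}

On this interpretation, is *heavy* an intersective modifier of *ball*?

⟦heavy⟧ ∩ ⟦ball⟧ = {2, 5, 6, 8, 9, 10} ∩ {1, 2, 7, 8, 9, 10} = {2, 8, 9, 10}
Observed ⟦heavy ball⟧ = {9}.
These differ, so the modifier is not intersective in this model.

no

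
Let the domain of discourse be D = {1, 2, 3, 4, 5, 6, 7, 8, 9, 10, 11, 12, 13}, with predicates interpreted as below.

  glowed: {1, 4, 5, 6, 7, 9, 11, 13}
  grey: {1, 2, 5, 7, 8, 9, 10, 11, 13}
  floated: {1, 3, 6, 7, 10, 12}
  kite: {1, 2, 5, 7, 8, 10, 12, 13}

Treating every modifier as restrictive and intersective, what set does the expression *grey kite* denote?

{1, 2, 5, 7, 8, 10, 13}

⟦kite⟧ = {1, 2, 5, 7, 8, 10, 12, 13}
… ∩ ⟦grey⟧ = {1, 2, 5, 7, 8, 10, 12, 13} ∩ {1, 2, 5, 7, 8, 9, 10, 11, 13} = {1, 2, 5, 7, 8, 10, 13}
So ⟦grey kite⟧ = {1, 2, 5, 7, 8, 10, 13}.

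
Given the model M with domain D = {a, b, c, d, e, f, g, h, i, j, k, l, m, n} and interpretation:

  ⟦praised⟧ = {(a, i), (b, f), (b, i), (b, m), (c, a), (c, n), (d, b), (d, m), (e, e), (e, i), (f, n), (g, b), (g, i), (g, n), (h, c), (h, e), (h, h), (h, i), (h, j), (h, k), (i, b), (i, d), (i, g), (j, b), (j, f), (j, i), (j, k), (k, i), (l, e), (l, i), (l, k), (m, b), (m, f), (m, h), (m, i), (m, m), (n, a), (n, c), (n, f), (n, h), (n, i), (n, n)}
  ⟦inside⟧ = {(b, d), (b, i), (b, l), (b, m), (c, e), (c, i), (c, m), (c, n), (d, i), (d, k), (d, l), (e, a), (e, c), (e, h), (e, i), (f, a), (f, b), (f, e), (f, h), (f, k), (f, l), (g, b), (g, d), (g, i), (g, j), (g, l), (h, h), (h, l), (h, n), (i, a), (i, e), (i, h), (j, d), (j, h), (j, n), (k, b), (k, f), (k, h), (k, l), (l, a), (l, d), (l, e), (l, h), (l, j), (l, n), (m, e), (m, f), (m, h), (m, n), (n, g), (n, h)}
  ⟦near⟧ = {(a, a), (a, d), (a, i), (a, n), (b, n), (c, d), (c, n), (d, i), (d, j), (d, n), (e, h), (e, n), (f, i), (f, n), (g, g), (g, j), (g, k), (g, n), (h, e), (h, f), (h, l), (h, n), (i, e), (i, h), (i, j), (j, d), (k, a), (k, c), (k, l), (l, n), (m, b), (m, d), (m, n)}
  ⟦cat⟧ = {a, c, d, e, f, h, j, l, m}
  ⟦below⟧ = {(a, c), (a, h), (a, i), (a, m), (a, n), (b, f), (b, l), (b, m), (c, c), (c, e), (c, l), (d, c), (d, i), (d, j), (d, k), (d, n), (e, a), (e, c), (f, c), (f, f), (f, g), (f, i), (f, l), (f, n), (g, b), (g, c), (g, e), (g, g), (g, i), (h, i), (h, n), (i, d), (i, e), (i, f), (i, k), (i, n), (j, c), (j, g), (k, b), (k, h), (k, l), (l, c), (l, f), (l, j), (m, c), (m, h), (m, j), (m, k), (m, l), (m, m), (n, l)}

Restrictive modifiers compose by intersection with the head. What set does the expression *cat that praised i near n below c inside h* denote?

{e, l, m}

⟦that praised i⟧ = {x : ⟨x, i⟩ ∈ ⟦praised⟧} = {a, b, e, g, h, j, k, l, m, n}
⟦near n⟧ = {x : ⟨x, n⟩ ∈ ⟦near⟧} = {a, b, c, d, e, f, g, h, l, m}
⟦below c⟧ = {x : ⟨x, c⟩ ∈ ⟦below⟧} = {a, c, d, e, f, g, j, l, m}
⟦inside h⟧ = {x : ⟨x, h⟩ ∈ ⟦inside⟧} = {e, f, h, i, j, k, l, m, n}
⟦cat⟧ = {a, c, d, e, f, h, j, l, m}
… ∩ ⟦that praised i⟧ = {a, c, d, e, f, h, j, l, m} ∩ {a, b, e, g, h, j, k, l, m, n} = {a, e, h, j, l, m}
… ∩ ⟦near n⟧ = {a, e, h, j, l, m} ∩ {a, b, c, d, e, f, g, h, l, m} = {a, e, h, l, m}
… ∩ ⟦below c⟧ = {a, e, h, l, m} ∩ {a, c, d, e, f, g, j, l, m} = {a, e, l, m}
… ∩ ⟦inside h⟧ = {a, e, l, m} ∩ {e, f, h, i, j, k, l, m, n} = {e, l, m}
So ⟦cat that praised i near n below c inside h⟧ = {e, l, m}.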